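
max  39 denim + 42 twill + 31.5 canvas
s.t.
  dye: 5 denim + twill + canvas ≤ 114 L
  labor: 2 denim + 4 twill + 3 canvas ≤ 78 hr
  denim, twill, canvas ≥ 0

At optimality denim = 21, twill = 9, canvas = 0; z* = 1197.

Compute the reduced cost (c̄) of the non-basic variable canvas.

At the optimum: dye uses 114 of 114 (binding); labor uses 78 of 78 (binding).
Dual feasibility on the basic columns requires 5·y_dye + 2·y_labor = 39, 1·y_dye + 4·y_labor = 42.
This yields shadow prices y_dye = 4, y_labor = 9.5.
Reduced cost of canvas: c₃ − yᵀa₃ = 31.5 − (4·1 + 9.5·3) = 31.5 − 32.5 = -1.

-1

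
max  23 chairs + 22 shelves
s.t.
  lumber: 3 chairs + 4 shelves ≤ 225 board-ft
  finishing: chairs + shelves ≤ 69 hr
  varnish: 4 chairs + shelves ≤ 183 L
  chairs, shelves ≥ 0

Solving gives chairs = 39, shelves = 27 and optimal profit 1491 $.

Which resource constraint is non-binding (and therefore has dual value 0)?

finishing

lumber: 225/225 (binding)
finishing: 66/69 (slack 3)
varnish: 183/183 (binding)
By complementary slackness, a constraint with positive slack has shadow price 0 → finishing.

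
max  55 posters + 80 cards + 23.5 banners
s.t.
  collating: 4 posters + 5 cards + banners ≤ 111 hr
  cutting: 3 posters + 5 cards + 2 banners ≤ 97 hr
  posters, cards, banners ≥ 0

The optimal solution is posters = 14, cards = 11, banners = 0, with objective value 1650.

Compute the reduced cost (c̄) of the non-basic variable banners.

Both collating and cutting are binding at x*.
From A_Bᵀ y = c: 4·y_collating + 3·y_cutting = 55; 5·y_collating + 5·y_cutting = 80.
This yields shadow prices y_collating = 7, y_cutting = 9.
Reduced cost of banners: c₃ − yᵀa₃ = 23.5 − (7·1 + 9·2) = 23.5 − 25 = -1.5.

-1.5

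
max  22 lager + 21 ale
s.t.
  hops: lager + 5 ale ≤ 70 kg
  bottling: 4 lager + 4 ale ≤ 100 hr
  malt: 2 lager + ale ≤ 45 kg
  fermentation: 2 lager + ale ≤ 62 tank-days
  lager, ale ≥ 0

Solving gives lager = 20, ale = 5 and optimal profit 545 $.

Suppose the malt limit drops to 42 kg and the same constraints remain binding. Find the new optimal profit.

542

Check each constraint at x*: hops 45/70 (slack 25); bottling 100/100 (tight); malt 45/45 (tight); fermentation 45/62 (slack 17).
By complementary slackness, y = 0 for the non-binding constraints.
From A_Bᵀ y = c: 4·y_bottling + 2·y_malt = 22; 4·y_bottling + 1·y_malt = 21.
Solving: y_bottling = 5, y_malt = 1.
Δz = y_malt·Δb = 1 × (-3) = -3, so new z* = 545 − 3 = 542.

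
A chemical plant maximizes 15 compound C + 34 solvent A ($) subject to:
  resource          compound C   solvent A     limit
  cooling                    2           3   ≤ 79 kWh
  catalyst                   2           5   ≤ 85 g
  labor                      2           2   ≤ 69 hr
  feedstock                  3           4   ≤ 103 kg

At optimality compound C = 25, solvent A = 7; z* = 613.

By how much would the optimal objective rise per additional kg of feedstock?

Binding: catalyst and feedstock. Non-binding: cooling (8 unused), labor (5 unused).
By complementary slackness, y = 0 for the non-binding constraints.
The binding rows give the dual system: 2·y_catalyst + 3·y_feedstock = 15 and 5·y_catalyst + 4·y_feedstock = 34.
This yields shadow prices y_catalyst = 6, y_feedstock = 1.
Shadow price of feedstock = 1.

1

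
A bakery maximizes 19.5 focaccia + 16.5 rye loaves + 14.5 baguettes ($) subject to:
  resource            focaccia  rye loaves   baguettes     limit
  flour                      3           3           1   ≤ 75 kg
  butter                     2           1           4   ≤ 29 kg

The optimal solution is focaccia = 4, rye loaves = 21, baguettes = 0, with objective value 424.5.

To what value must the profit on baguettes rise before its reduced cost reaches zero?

16.5

Both flour and butter are binding at x*.
Dual feasibility on the basic columns requires 3·y_flour + 2·y_butter = 19.5, 3·y_flour + 1·y_butter = 16.5.
Solving: y_flour = 4.5, y_butter = 3.
baguettes enters the basis when its profit ≥ yᵀa₃ = 4.5·1 + 3·4 = 16.5.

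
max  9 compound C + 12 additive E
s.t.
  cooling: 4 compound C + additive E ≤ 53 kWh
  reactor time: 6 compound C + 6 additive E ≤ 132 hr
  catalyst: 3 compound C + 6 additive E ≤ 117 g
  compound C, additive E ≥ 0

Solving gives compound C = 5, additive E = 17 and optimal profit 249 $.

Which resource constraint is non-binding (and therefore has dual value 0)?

cooling: 37/53 (slack 16)
reactor time: 132/132 (binding)
catalyst: 117/117 (binding)
By complementary slackness, a constraint with positive slack has shadow price 0 → cooling.

cooling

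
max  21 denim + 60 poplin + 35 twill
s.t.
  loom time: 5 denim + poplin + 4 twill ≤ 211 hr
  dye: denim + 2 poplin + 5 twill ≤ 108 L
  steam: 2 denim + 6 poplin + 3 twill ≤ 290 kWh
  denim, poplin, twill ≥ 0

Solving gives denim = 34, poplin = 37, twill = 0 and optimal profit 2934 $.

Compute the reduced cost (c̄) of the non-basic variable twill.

At the optimum: loom time uses 207 of 211 (slack = 4); dye uses 108 of 108 (binding); steam uses 290 of 290 (binding).
Slack constraints have shadow price 0 (complementary slackness).
From A_Bᵀ y = c: 1·y_dye + 2·y_steam = 21; 2·y_dye + 6·y_steam = 60.
→ y_dye = 3 and y_steam = 9.
Reduced cost of twill: c₃ − yᵀa₃ = 35 − (3·5 + 9·3) = 35 − 42 = -7.

-7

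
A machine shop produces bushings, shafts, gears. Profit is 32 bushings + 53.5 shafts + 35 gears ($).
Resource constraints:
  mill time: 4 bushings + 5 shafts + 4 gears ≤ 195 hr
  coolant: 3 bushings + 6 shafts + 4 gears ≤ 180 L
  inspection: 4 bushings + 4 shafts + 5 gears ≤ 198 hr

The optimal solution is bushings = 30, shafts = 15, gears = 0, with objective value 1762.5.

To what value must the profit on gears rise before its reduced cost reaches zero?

Check each constraint at x*: mill time 195/195 (tight); coolant 180/180 (tight); inspection 180/198 (slack 18).
Since inspection is not tight, its dual is 0.
From A_Bᵀ y = c: 4·y_mill time + 3·y_coolant = 32; 5·y_mill time + 6·y_coolant = 53.5.
This yields shadow prices y_mill time = 3.5, y_coolant = 6.
gears enters the basis when its profit ≥ yᵀa₃ = 3.5·4 + 6·4 = 38.

38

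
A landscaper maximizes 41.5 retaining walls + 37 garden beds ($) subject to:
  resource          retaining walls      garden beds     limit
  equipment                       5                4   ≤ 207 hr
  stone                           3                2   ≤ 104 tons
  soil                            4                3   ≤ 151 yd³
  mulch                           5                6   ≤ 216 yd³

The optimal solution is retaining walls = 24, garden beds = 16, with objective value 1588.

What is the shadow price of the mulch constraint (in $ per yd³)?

3.5

Binding: stone and mulch. Non-binding: equipment (23 unused), soil (7 unused).
Since equipment, soil are not tight, their duals are 0.
Dual feasibility on the basic columns requires 3·y_stone + 5·y_mulch = 41.5, 2·y_stone + 6·y_mulch = 37.
This yields shadow prices y_stone = 8, y_mulch = 3.5.
Shadow price of mulch = 3.5.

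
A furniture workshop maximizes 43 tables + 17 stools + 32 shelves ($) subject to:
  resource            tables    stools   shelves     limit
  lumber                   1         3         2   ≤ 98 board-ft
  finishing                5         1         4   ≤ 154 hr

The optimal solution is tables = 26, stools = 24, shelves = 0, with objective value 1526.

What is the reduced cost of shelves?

-6

Both lumber and finishing are binding at x*.
From A_Bᵀ y = c: 1·y_lumber + 5·y_finishing = 43; 3·y_lumber + 1·y_finishing = 17.
Solving: y_lumber = 3, y_finishing = 8.
Reduced cost of shelves: c₃ − yᵀa₃ = 32 − (3·2 + 8·4) = 32 − 38 = -6.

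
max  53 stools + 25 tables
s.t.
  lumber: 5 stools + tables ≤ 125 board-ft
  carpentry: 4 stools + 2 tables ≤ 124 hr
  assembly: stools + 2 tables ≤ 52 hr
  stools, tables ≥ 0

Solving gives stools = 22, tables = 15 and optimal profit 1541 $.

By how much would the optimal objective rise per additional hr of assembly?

8

At the optimum: lumber uses 125 of 125 (binding); carpentry uses 118 of 124 (slack = 6); assembly uses 52 of 52 (binding).
Since carpentry is not tight, its dual is 0.
Dual feasibility on the basic columns requires 5·y_lumber + 1·y_assembly = 53, 1·y_lumber + 2·y_assembly = 25.
This yields shadow prices y_lumber = 9, y_assembly = 8.
Shadow price of assembly = 8.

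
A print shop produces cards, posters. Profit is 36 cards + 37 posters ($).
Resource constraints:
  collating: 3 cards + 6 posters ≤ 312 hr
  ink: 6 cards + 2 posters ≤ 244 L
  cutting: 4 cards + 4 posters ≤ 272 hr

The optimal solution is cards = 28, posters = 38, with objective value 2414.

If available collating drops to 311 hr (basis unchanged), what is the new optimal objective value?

2409

At the optimum: collating uses 312 of 312 (binding); ink uses 244 of 244 (binding); cutting uses 264 of 272 (slack = 8).
By complementary slackness, y = 0 for the non-binding constraint.
The binding rows give the dual system: 3·y_collating + 6·y_ink = 36 and 6·y_collating + 2·y_ink = 37.
This yields shadow prices y_collating = 5, y_ink = 3.5.
Δz = y_collating·Δb = 5 × (-1) = -5, so new z* = 2414 − 5 = 2409.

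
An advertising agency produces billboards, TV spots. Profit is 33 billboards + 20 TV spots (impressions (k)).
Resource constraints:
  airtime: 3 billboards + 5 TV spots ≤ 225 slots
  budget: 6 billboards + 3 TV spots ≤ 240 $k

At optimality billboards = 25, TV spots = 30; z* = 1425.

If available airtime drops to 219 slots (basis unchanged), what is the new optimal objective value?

Both airtime and budget are binding at x*.
From A_Bᵀ y = c: 3·y_airtime + 6·y_budget = 33; 5·y_airtime + 3·y_budget = 20.
Solving: y_airtime = 1, y_budget = 5.
Δz = y_airtime·Δb = 1 × (-6) = -6, so new z* = 1425 − 6 = 1419.

1419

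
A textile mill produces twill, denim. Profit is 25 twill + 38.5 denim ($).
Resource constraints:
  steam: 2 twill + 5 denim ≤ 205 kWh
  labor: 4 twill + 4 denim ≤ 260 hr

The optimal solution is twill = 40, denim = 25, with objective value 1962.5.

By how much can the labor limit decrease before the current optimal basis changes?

Binding constraints: steam, labor. The basis is B = [[2,5],[4,4]] with det -12.
Per unit decrease in labor, x* moves by d = (-0.4167, 0.1667).
The basis stays optimal until twill reaches 0; allowable decrease = 96 hr.

96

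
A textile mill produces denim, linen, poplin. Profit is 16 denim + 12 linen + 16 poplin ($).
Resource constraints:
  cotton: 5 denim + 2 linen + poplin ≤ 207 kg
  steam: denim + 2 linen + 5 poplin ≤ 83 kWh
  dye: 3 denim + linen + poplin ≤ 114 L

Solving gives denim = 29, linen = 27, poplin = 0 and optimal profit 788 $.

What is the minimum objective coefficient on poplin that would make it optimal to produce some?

24

Binding: steam and dye. Non-binding: cotton (8 unused).
By complementary slackness, y = 0 for the non-binding constraint.
The binding rows give the dual system: 1·y_steam + 3·y_dye = 16 and 2·y_steam + 1·y_dye = 12.
This yields shadow prices y_steam = 4, y_dye = 4.
poplin enters the basis when its profit ≥ yᵀa₃ = 4·5 + 4·1 = 24.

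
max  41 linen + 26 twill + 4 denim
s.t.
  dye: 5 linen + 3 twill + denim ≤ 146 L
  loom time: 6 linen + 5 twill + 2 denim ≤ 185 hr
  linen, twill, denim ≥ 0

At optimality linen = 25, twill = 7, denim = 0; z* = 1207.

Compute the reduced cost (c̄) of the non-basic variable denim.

-5

At the optimum: dye uses 146 of 146 (binding); loom time uses 185 of 185 (binding).
Dual feasibility on the basic columns requires 5·y_dye + 6·y_loom time = 41, 3·y_dye + 5·y_loom time = 26.
Solving: y_dye = 7, y_loom time = 1.
Reduced cost of denim: c₃ − yᵀa₃ = 4 − (7·1 + 1·2) = 4 − 9 = -5.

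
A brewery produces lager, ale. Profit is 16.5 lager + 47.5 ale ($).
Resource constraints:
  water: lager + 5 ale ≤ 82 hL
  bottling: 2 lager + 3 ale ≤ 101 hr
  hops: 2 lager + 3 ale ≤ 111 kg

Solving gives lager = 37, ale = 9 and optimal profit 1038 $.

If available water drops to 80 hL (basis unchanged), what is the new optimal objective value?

1025

At the optimum: water uses 82 of 82 (binding); bottling uses 101 of 101 (binding); hops uses 101 of 111 (slack = 10).
Slack constraints have shadow price 0 (complementary slackness).
The binding rows give the dual system: 1·y_water + 2·y_bottling = 16.5 and 5·y_water + 3·y_bottling = 47.5.
This yields shadow prices y_water = 6.5, y_bottling = 5.
Δz = y_water·Δb = 6.5 × (-2) = -13, so new z* = 1038 − 13 = 1025.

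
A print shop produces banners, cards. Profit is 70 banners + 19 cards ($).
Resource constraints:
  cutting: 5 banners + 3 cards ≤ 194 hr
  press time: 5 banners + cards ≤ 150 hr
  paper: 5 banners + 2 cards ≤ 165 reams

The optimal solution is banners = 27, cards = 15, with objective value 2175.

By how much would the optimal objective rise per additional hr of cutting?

Check each constraint at x*: cutting 180/194 (slack 14); press time 150/150 (tight); paper 165/165 (tight).
Slack constraints have shadow price 0 (complementary slackness).
From A_Bᵀ y = c: 5·y_press time + 5·y_paper = 70; 1·y_press time + 2·y_paper = 19.
This yields shadow prices y_press time = 9, y_paper = 5.
Shadow price of cutting = 0.

0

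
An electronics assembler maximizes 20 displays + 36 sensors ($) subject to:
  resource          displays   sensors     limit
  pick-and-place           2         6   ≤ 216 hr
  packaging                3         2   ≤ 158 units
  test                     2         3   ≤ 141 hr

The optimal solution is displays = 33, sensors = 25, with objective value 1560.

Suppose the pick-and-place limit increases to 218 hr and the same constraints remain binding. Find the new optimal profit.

1564

Binding: pick-and-place and test. Non-binding: packaging (9 unused).
Since packaging is not tight, its dual is 0.
Dual feasibility on the basic columns requires 2·y_pick-and-place + 2·y_test = 20, 6·y_pick-and-place + 3·y_test = 36.
Solving: y_pick-and-place = 2, y_test = 8.
Δz = y_pick-and-place·Δb = 2 × (2) = 4, so new z* = 1560 + 4 = 1564.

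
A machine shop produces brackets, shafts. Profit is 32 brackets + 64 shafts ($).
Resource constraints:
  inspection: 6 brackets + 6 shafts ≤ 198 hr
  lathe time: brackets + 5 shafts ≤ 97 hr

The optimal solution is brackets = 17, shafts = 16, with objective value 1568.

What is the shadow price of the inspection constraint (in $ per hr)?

At the optimum: inspection uses 198 of 198 (binding); lathe time uses 97 of 97 (binding).
Dual feasibility on the basic columns requires 6·y_inspection + 1·y_lathe time = 32, 6·y_inspection + 5·y_lathe time = 64.
→ y_inspection = 4 and y_lathe time = 8.
Shadow price of inspection = 4.

4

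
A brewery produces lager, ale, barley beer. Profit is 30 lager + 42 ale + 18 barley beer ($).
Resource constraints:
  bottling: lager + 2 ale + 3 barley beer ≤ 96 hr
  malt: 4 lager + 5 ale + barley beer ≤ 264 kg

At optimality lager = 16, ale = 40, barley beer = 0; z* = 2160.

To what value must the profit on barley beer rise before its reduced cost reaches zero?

24

Check each constraint at x*: bottling 96/96 (tight); malt 264/264 (tight).
Dual feasibility on the basic columns requires 1·y_bottling + 4·y_malt = 30, 2·y_bottling + 5·y_malt = 42.
→ y_bottling = 6 and y_malt = 6.
barley beer enters the basis when its profit ≥ yᵀa₃ = 6·3 + 6·1 = 24.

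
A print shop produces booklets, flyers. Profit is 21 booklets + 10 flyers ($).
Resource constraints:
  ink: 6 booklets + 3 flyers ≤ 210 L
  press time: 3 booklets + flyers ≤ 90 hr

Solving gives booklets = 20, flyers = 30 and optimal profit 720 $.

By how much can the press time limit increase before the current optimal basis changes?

Binding constraints: ink, press time. The basis is B = [[6,3],[3,1]] with det -3.
Per unit increase in press time, x* moves by d = (1, -2).
The basis stays optimal until flyers reaches 0; allowable increase = 15 hr.

15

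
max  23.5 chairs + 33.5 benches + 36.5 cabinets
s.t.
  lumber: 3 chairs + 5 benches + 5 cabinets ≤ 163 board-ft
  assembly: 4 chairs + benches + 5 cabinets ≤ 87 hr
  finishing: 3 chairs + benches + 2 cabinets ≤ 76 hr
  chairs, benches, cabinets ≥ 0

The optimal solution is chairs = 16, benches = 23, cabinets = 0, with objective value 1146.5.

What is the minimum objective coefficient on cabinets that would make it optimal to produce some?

At the optimum: lumber uses 163 of 163 (binding); assembly uses 87 of 87 (binding); finishing uses 71 of 76 (slack = 5).
Slack constraints have shadow price 0 (complementary slackness).
The binding rows give the dual system: 3·y_lumber + 4·y_assembly = 23.5 and 5·y_lumber + 1·y_assembly = 33.5.
→ y_lumber = 6.5 and y_assembly = 1.
cabinets enters the basis when its profit ≥ yᵀa₃ = 6.5·5 + 1·5 = 37.5.

37.5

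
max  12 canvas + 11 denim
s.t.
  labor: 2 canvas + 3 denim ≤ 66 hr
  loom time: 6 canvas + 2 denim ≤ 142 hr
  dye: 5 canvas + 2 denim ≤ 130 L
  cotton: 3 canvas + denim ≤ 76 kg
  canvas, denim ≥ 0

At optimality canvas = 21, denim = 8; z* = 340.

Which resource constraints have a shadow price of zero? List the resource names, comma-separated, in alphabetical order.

cotton, dye

labor: 66/66 (binding)
loom time: 142/142 (binding)
dye: 121/130 (slack 9)
cotton: 71/76 (slack 5)
By complementary slackness, a constraint with positive slack has shadow price 0 → cotton, dye.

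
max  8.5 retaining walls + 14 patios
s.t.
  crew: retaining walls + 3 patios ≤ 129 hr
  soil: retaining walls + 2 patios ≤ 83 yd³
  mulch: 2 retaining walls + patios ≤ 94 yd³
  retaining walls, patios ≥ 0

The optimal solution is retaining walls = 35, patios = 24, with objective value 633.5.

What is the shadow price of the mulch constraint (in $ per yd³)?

1

Check each constraint at x*: crew 107/129 (slack 22); soil 83/83 (tight); mulch 94/94 (tight).
Since crew is not tight, its dual is 0.
The binding rows give the dual system: 1·y_soil + 2·y_mulch = 8.5 and 2·y_soil + 1·y_mulch = 14.
→ y_soil = 6.5 and y_mulch = 1.
Shadow price of mulch = 1.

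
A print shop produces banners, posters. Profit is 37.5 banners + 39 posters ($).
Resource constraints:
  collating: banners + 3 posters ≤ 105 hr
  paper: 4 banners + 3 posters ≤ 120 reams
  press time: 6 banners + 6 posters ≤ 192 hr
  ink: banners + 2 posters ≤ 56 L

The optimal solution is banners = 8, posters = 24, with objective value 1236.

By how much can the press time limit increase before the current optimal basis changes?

19.2

Binding constraints: press time, ink. The basis is B = [[6,6],[1,2]] with det 6.
Per unit increase in press time, x* moves by d = (0.3333, -0.1667).
The basis stays optimal until paper becomes binding; allowable increase = 19.2 hr.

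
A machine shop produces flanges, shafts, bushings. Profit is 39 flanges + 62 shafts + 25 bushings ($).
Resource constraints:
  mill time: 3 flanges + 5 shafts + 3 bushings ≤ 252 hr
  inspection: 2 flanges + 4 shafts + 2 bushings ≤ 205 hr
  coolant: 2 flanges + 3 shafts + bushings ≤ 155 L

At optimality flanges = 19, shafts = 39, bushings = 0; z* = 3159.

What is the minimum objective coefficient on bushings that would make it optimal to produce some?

Check each constraint at x*: mill time 252/252 (tight); inspection 194/205 (slack 11); coolant 155/155 (tight).
Slack constraints have shadow price 0 (complementary slackness).
Dual feasibility on the basic columns requires 3·y_mill time + 2·y_coolant = 39, 5·y_mill time + 3·y_coolant = 62.
→ y_mill time = 7 and y_coolant = 9.
bushings enters the basis when its profit ≥ yᵀa₃ = 7·3 + 9·1 = 30.

30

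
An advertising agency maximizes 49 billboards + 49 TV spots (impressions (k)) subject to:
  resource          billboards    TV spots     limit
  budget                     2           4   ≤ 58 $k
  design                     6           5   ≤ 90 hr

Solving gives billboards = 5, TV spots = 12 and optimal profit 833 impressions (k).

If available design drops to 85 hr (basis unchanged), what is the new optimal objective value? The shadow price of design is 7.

798

Δb = -5, so new z* = 833 + (7)·(-5) = 833 − 35 = 798.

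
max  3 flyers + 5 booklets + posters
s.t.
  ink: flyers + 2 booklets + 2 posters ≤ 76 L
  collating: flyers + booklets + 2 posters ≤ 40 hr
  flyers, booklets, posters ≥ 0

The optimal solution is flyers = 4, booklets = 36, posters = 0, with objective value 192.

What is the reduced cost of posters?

Both ink and collating are binding at x*.
From A_Bᵀ y = c: 1·y_ink + 1·y_collating = 3; 2·y_ink + 1·y_collating = 5.
This yields shadow prices y_ink = 2, y_collating = 1.
Reduced cost of posters: c₃ − yᵀa₃ = 1 − (2·2 + 1·2) = 1 − 6 = -5.

-5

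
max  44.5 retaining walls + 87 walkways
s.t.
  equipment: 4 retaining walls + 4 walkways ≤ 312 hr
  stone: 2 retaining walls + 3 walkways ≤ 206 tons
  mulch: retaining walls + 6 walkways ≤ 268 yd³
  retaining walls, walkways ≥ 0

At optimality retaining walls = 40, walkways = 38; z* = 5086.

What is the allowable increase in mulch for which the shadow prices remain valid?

Binding constraints: equipment, mulch. The basis is B = [[4,4],[1,6]] with det 20.
Per unit increase in mulch, x* moves by d = (-0.2, 0.2).
The basis stays optimal until stone becomes binding; allowable increase = 60 yd³.

60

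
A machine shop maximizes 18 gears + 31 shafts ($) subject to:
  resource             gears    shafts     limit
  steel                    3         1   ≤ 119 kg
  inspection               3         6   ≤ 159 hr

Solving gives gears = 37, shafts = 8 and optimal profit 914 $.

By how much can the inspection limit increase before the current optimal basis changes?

Binding constraints: steel, inspection. The basis is B = [[3,1],[3,6]] with det 15.
Per unit increase in inspection, x* moves by d = (-0.0667, 0.2).
The basis stays optimal until gears reaches 0; allowable increase = 555 hr.

555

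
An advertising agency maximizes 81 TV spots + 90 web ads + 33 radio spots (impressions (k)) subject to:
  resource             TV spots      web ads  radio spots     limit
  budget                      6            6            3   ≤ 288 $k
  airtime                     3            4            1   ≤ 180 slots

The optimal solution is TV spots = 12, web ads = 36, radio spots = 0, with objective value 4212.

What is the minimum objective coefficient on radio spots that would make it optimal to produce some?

36

Check each constraint at x*: budget 288/288 (tight); airtime 180/180 (tight).
From A_Bᵀ y = c: 6·y_budget + 3·y_airtime = 81; 6·y_budget + 4·y_airtime = 90.
This yields shadow prices y_budget = 9, y_airtime = 9.
radio spots enters the basis when its profit ≥ yᵀa₃ = 9·3 + 9·1 = 36.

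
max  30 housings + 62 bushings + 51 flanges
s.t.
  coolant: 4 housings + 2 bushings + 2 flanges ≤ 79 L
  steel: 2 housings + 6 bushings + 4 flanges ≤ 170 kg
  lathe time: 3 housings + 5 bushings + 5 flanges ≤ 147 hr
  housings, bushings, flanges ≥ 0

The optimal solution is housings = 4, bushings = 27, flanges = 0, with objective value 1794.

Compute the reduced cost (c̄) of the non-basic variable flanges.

-2

Binding: steel and lathe time. Non-binding: coolant (9 unused).
Since coolant is not tight, its dual is 0.
Dual feasibility on the basic columns requires 2·y_steel + 3·y_lathe time = 30, 6·y_steel + 5·y_lathe time = 62.
This yields shadow prices y_steel = 4.5, y_lathe time = 7.
Reduced cost of flanges: c₃ − yᵀa₃ = 51 − (4.5·4 + 7·5) = 51 − 53 = -2.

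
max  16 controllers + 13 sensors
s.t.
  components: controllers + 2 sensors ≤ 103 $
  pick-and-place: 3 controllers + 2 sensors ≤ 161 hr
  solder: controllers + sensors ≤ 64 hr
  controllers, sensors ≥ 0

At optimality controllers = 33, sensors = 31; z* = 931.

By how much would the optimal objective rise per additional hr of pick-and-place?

3

At the optimum: components uses 95 of 103 (slack = 8); pick-and-place uses 161 of 161 (binding); solder uses 64 of 64 (binding).
Slack constraints have shadow price 0 (complementary slackness).
From A_Bᵀ y = c: 3·y_pick-and-place + 1·y_solder = 16; 2·y_pick-and-place + 1·y_solder = 13.
Solving: y_pick-and-place = 3, y_solder = 7.
Shadow price of pick-and-place = 3.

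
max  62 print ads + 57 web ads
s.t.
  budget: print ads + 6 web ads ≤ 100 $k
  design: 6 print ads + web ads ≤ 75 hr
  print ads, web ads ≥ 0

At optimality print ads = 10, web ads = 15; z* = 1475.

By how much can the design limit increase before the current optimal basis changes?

525

Binding constraints: budget, design. The basis is B = [[1,6],[6,1]] with det -35.
Per unit increase in design, x* moves by d = (0.1714, -0.0286).
The basis stays optimal until web ads reaches 0; allowable increase = 525 hr.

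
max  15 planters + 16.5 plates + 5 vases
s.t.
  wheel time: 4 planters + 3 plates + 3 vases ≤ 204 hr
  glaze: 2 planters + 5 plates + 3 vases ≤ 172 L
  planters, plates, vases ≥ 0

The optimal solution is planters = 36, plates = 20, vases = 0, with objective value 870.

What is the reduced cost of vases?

-8.5

At the optimum: wheel time uses 204 of 204 (binding); glaze uses 172 of 172 (binding).
The binding rows give the dual system: 4·y_wheel time + 2·y_glaze = 15 and 3·y_wheel time + 5·y_glaze = 16.5.
Solving: y_wheel time = 3, y_glaze = 1.5.
Reduced cost of vases: c₃ − yᵀa₃ = 5 − (3·3 + 1.5·3) = 5 − 13.5 = -8.5.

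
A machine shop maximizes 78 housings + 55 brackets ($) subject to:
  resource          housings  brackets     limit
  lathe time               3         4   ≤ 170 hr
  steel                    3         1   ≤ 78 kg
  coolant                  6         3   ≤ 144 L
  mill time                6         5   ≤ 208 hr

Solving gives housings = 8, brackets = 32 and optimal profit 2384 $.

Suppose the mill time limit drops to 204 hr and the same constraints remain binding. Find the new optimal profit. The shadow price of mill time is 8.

Δb = -4, so new z* = 2384 + (8)·(-4) = 2384 − 32 = 2352.

2352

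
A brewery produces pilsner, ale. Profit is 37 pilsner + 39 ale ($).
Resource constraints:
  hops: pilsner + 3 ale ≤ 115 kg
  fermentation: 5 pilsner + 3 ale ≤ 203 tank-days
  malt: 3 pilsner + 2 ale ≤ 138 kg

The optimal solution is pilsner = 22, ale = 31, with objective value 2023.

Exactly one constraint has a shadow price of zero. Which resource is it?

malt

hops: 115/115 (binding)
fermentation: 203/203 (binding)
malt: 128/138 (slack 10)
By complementary slackness, a constraint with positive slack has shadow price 0 → malt.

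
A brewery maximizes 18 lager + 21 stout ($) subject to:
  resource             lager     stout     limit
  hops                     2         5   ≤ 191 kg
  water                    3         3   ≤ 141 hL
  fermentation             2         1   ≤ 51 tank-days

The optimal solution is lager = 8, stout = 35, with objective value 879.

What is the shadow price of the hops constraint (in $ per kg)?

Binding: hops and fermentation. Non-binding: water (12 unused).
Slack constraints have shadow price 0 (complementary slackness).
The binding rows give the dual system: 2·y_hops + 2·y_fermentation = 18 and 5·y_hops + 1·y_fermentation = 21.
Solving: y_hops = 3, y_fermentation = 6.
Shadow price of hops = 3.

3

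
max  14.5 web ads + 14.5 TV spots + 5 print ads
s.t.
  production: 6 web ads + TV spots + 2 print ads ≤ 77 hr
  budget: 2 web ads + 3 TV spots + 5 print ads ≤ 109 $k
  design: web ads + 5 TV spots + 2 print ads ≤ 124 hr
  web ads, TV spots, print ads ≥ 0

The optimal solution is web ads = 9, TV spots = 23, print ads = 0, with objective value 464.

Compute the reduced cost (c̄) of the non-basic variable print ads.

-4

Binding: production and design. Non-binding: budget (22 unused).
Slack constraints have shadow price 0 (complementary slackness).
The binding rows give the dual system: 6·y_production + 1·y_design = 14.5 and 1·y_production + 5·y_design = 14.5.
This yields shadow prices y_production = 2, y_design = 2.5.
Reduced cost of print ads: c₃ − yᵀa₃ = 5 − (2·2 + 2.5·2) = 5 − 9 = -4.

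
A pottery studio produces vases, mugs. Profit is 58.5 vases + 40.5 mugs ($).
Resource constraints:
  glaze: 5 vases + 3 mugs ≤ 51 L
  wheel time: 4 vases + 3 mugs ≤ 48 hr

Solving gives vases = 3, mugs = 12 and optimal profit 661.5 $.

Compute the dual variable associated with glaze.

Both glaze and wheel time are binding at x*.
From A_Bᵀ y = c: 5·y_glaze + 4·y_wheel time = 58.5; 3·y_glaze + 3·y_wheel time = 40.5.
→ y_glaze = 4.5 and y_wheel time = 9.
Shadow price of glaze = 4.5.

4.5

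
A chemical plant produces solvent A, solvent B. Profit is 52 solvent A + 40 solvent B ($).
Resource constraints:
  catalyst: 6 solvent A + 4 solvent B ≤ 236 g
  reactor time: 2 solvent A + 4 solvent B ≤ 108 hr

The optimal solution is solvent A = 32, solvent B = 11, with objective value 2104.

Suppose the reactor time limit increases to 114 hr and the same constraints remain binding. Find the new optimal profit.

2116

At the optimum: catalyst uses 236 of 236 (binding); reactor time uses 108 of 108 (binding).
From A_Bᵀ y = c: 6·y_catalyst + 2·y_reactor time = 52; 4·y_catalyst + 4·y_reactor time = 40.
Solving: y_catalyst = 8, y_reactor time = 2.
Δz = y_reactor time·Δb = 2 × (6) = 12, so new z* = 2104 + 12 = 2116.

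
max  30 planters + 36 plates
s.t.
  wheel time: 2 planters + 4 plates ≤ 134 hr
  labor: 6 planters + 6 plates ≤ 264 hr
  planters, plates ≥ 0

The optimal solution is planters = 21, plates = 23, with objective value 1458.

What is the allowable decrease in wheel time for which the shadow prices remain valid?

46

Binding constraints: wheel time, labor. The basis is B = [[2,4],[6,6]] with det -12.
Per unit decrease in wheel time, x* moves by d = (0.5, -0.5).
The basis stays optimal until plates reaches 0; allowable decrease = 46 hr.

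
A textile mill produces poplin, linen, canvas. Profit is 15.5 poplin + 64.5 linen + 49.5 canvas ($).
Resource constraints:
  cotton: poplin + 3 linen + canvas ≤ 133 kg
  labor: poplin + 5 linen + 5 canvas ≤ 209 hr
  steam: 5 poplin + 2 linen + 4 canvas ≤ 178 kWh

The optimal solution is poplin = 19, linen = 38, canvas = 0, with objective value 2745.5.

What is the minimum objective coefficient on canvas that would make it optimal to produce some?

51.5

Check each constraint at x*: cotton 133/133 (tight); labor 209/209 (tight); steam 171/178 (slack 7).
By complementary slackness, y = 0 for the non-binding constraint.
From A_Bᵀ y = c: 1·y_cotton + 1·y_labor = 15.5; 3·y_cotton + 5·y_labor = 64.5.
→ y_cotton = 6.5 and y_labor = 9.
canvas enters the basis when its profit ≥ yᵀa₃ = 6.5·1 + 9·5 = 51.5.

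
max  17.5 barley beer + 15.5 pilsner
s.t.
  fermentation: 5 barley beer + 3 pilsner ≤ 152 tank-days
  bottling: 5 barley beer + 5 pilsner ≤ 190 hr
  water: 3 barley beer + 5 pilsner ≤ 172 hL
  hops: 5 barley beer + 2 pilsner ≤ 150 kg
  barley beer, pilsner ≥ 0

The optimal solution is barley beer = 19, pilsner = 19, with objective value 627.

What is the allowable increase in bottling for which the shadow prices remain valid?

12.5

Binding constraints: fermentation, bottling. The basis is B = [[5,3],[5,5]] with det 10.
Per unit increase in bottling, x* moves by d = (-0.3, 0.5).
The basis stays optimal until water becomes binding; allowable increase = 12.5 hr.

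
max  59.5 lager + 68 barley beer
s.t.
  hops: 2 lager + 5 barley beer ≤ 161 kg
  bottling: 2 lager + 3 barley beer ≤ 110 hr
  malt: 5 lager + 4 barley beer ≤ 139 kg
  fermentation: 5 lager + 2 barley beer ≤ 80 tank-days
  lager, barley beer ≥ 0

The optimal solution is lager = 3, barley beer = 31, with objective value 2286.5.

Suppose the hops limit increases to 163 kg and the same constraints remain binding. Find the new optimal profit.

Binding: hops and malt. Non-binding: bottling (11 unused), fermentation (3 unused).
By complementary slackness, y = 0 for the non-binding constraints.
Dual feasibility on the basic columns requires 2·y_hops + 5·y_malt = 59.5, 5·y_hops + 4·y_malt = 68.
This yields shadow prices y_hops = 6, y_malt = 9.5.
Δz = y_hops·Δb = 6 × (2) = 12, so new z* = 2286.5 + 12 = 2298.5.

2298.5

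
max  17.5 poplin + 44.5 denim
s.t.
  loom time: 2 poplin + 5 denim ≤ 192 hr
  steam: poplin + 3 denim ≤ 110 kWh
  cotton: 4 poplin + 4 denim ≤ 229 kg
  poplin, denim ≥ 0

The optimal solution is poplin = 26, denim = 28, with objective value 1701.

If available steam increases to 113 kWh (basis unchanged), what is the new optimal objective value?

Binding: loom time and steam. Non-binding: cotton (13 unused).
By complementary slackness, y = 0 for the non-binding constraint.
The binding rows give the dual system: 2·y_loom time + 1·y_steam = 17.5 and 5·y_loom time + 3·y_steam = 44.5.
This yields shadow prices y_loom time = 8, y_steam = 1.5.
Δz = y_steam·Δb = 1.5 × (3) = 4.5, so new z* = 1701 + 4.5 = 1705.5.

1705.5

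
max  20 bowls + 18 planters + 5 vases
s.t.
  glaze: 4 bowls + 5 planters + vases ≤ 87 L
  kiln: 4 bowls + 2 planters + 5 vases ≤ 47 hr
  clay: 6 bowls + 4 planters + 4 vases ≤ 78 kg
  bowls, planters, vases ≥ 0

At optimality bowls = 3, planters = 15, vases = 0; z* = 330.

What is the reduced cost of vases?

-5

Check each constraint at x*: glaze 87/87 (tight); kiln 42/47 (slack 5); clay 78/78 (tight).
By complementary slackness, y = 0 for the non-binding constraint.
From A_Bᵀ y = c: 4·y_glaze + 6·y_clay = 20; 5·y_glaze + 4·y_clay = 18.
This yields shadow prices y_glaze = 2, y_clay = 2.
Reduced cost of vases: c₃ − yᵀa₃ = 5 − (2·1 + 2·4) = 5 − 10 = -5.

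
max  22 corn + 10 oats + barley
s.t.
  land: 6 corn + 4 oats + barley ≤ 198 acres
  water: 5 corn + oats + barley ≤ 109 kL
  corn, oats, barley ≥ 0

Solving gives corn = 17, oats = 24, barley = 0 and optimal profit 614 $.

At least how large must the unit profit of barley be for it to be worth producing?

4

At the optimum: land uses 198 of 198 (binding); water uses 109 of 109 (binding).
From A_Bᵀ y = c: 6·y_land + 5·y_water = 22; 4·y_land + 1·y_water = 10.
This yields shadow prices y_land = 2, y_water = 2.
barley enters the basis when its profit ≥ yᵀa₃ = 2·1 + 2·1 = 4.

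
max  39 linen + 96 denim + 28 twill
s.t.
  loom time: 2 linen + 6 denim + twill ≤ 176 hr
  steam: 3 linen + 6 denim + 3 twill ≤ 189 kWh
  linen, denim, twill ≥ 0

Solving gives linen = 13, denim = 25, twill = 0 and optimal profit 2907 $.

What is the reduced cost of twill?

Both loom time and steam are binding at x*.
From A_Bᵀ y = c: 2·y_loom time + 3·y_steam = 39; 6·y_loom time + 6·y_steam = 96.
This yields shadow prices y_loom time = 9, y_steam = 7.
Reduced cost of twill: c₃ − yᵀa₃ = 28 − (9·1 + 7·3) = 28 − 30 = -2.

-2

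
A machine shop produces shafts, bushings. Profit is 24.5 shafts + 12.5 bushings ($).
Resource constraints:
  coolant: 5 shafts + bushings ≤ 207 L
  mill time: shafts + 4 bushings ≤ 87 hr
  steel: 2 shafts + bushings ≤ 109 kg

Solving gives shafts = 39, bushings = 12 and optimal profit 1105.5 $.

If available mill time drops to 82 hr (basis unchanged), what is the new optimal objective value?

At the optimum: coolant uses 207 of 207 (binding); mill time uses 87 of 87 (binding); steel uses 90 of 109 (slack = 19).
By complementary slackness, y = 0 for the non-binding constraint.
From A_Bᵀ y = c: 5·y_coolant + 1·y_mill time = 24.5; 1·y_coolant + 4·y_mill time = 12.5.
→ y_coolant = 4.5 and y_mill time = 2.
Δz = y_mill time·Δb = 2 × (-5) = -10, so new z* = 1105.5 − 10 = 1095.5.

1095.5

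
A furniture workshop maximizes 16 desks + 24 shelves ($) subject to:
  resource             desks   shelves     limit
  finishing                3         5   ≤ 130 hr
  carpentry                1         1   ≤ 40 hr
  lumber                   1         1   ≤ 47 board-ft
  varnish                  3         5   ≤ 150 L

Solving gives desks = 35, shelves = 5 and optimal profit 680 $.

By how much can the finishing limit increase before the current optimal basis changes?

Binding constraints: finishing, carpentry. The basis is B = [[3,5],[1,1]] with det -2.
Per unit increase in finishing, x* moves by d = (-0.5, 0.5).
The basis stays optimal until varnish becomes binding; allowable increase = 20 hr.

20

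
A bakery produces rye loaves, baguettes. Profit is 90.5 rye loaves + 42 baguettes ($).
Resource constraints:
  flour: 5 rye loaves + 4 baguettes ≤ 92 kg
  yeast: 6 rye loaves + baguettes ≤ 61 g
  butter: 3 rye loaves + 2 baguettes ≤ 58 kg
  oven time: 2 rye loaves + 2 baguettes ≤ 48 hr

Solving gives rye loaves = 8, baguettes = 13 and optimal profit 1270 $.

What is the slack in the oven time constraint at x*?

6

oven time used = 2·8 + 2·13 = 42; slack = 48 − 42 = 6.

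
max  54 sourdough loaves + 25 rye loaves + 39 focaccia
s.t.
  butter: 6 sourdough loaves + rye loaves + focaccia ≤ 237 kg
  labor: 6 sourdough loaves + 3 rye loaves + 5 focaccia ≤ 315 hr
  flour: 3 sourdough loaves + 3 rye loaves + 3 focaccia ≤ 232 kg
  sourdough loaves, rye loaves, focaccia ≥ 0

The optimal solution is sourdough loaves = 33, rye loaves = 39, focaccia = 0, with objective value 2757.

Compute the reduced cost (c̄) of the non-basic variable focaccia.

Binding: butter and labor. Non-binding: flour (16 unused).
Since flour is not tight, its dual is 0.
From A_Bᵀ y = c: 6·y_butter + 6·y_labor = 54; 1·y_butter + 3·y_labor = 25.
→ y_butter = 1 and y_labor = 8.
Reduced cost of focaccia: c₃ − yᵀa₃ = 39 − (1·1 + 8·5) = 39 − 41 = -2.

-2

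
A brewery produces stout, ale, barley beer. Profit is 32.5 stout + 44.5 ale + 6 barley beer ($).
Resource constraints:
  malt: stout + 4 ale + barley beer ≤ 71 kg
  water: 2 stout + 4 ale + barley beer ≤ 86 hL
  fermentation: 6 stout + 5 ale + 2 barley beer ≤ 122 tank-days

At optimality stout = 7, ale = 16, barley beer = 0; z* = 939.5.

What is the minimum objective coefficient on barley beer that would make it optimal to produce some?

14.5

Check each constraint at x*: malt 71/71 (tight); water 78/86 (slack 8); fermentation 122/122 (tight).
Since water is not tight, its dual is 0.
Dual feasibility on the basic columns requires 1·y_malt + 6·y_fermentation = 32.5, 4·y_malt + 5·y_fermentation = 44.5.
This yields shadow prices y_malt = 5.5, y_fermentation = 4.5.
barley beer enters the basis when its profit ≥ yᵀa₃ = 5.5·1 + 4.5·2 = 14.5.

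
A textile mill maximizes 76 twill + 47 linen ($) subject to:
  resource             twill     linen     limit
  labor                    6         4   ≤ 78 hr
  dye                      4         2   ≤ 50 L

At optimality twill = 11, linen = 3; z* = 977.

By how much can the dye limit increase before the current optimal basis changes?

Binding constraints: labor, dye. The basis is B = [[6,4],[4,2]] with det -4.
Per unit increase in dye, x* moves by d = (1, -1.5).
The basis stays optimal until linen reaches 0; allowable increase = 2 L.

2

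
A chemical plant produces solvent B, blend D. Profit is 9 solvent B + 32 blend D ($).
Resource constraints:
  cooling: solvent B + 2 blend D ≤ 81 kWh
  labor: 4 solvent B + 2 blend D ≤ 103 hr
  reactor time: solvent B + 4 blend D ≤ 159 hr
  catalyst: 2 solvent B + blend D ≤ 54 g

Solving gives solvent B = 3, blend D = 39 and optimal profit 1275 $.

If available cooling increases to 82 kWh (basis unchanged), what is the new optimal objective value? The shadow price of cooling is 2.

1277

Δb = 1, so new z* = 1275 + (2)·(1) = 1275 + 2 = 1277.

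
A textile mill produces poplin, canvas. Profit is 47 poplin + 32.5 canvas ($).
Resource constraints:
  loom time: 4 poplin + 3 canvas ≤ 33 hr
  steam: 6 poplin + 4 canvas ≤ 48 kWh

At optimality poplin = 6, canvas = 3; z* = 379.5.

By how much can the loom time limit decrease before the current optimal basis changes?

Binding constraints: loom time, steam. The basis is B = [[4,3],[6,4]] with det -2.
Per unit decrease in loom time, x* moves by d = (2, -3).
The basis stays optimal until canvas reaches 0; allowable decrease = 1 hr.

1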